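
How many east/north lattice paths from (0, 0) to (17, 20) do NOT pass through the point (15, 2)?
Number of paths = 15905342870

Total paths from (0, 0) to (17, 20): C(37, 17) = 15905368710. Paths through (15, 2): (paths (0, 0) → (15, 2)) × (paths (15, 2) → (17, 20)) = C(17, 15) · C(20, 2) = 136 · 190 = 25840. Avoidance count = 15905368710 − 25840 = 15905342870.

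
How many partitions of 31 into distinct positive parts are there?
q(31) = 340

A partition into distinct parts is a strictly decreasing sequence summing to n. The recurrence d(n, m) = d(n, m−1) + d(n−m, m−1) (use part m at most once) with q(n) = d(n, n) gives q(31) = 340. (Euler's theorem: # distinct-part partitions = # odd-part partitions.)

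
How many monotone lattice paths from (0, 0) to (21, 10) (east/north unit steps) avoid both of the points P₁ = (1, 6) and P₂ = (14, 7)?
Number of paths = 30335943

Inclusion–exclusion. Total paths: C(31, 21) = 44352165. Through P₁: C(7, 1)·C(24, 20) = 74382. Through P₂: C(21, 14)·C(10, 7) = 13953600. Since P₁ is strictly southwest of P₂, a monotone path through both must visit P₁ then P₂; paths through both = C(7, 1)·C(14, 13)·C(10, 7) = 11760. Avoid both = 44352165 − 74382 − 13953600 + 11760 = 30335943.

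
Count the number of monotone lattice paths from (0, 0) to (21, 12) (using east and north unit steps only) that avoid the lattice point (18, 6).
Number of paths = 343511256

Total paths from (0, 0) to (21, 12): C(33, 21) = 354817320. Paths through (18, 6): (paths (0, 0) → (18, 6)) × (paths (18, 6) → (21, 12)) = C(24, 18) · C(9, 3) = 134596 · 84 = 11306064. Avoidance count = 354817320 − 11306064 = 343511256.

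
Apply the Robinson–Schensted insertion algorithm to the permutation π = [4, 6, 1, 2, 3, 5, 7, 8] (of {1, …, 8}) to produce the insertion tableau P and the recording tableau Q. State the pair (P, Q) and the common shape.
P = [1, 2, 3, 5, 7, 8] / [4, 6];  Q = [1, 2, 5, 6, 7, 8] / [3, 4];  common shape = (6, 2)

Row-insert the values π_1, π_2, … into P one at a time, bumping the leftmost entry strictly greater than the inserted value down to the next row. The recording tableau Q records, in position (i, j), the step at which that cell was added to P.
  Insert 4 (step 1): P = [4];  Q = [1]
  Insert 6 (step 2): P = [4, 6];  Q = [1, 2]
  Insert 1 (step 3): P = [1, 6] / [4];  Q = [1, 2] / [3]
  Insert 2 (step 4): P = [1, 2] / [4, 6];  Q = [1, 2] / [3, 4]
  Insert 3 (step 5): P = [1, 2, 3] / [4, 6];  Q = [1, 2, 5] / [3, 4]
  Insert 5 (step 6): P = [1, 2, 3, 5] / [4, 6];  Q = [1, 2, 5, 6] / [3, 4]
  Insert 7 (step 7): P = [1, 2, 3, 5, 7] / [4, 6];  Q = [1, 2, 5, 6, 7] / [3, 4]
  Insert 8 (step 8): P = [1, 2, 3, 5, 7, 8] / [4, 6];  Q = [1, 2, 5, 6, 7, 8] / [3, 4]
Final shape: (6, 2).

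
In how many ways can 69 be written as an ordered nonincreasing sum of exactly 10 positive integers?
p(69, 10 parts) = 175586

Partitions of n into exactly k parts are in bijection with partitions of n − k into at most k parts (subtract 1 from each part). So p(69, exactly 10) = p(59, parts ≤ 10). Computing via the recurrence p(m, j) = p(m, j−1) + p(m−j, j) gives 175586.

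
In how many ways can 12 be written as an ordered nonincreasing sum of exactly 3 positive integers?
p(12, 3 parts) = 12

Partitions of n into exactly k parts ↔ partitions of n − k into at most k parts (subtract 1 from each part). For n = 12, k = 3, the partitions are: 10+1+1, 9+2+1, 8+3+1, 8+2+2, 7+4+1, 7+3+2, 6+5+1, 6+4+2, 6+3+3, 5+5+2, 5+4+3, 4+4+4. Count = 12.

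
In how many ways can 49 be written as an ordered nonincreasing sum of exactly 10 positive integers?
p(49, 10 parts) = 14663

Partitions of n into exactly k parts are in bijection with partitions of n − k into at most k parts (subtract 1 from each part). So p(49, exactly 10) = p(39, parts ≤ 10). Computing via the recurrence p(m, j) = p(m, j−1) + p(m−j, j) gives 14663.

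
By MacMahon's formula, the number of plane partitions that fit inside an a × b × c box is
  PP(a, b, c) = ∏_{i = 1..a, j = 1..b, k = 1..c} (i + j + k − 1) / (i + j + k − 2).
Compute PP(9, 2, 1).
PP(9, 2, 1) = 55

Evaluate the triple product over i = 1..9, j = 1..2, k = 1..1. The factors are (2/1) · (3/2) · (3/2) · (4/3) · (4/3) · (5/4) · (5/4) · (6/5) · … (18 factors total). The numerators and denominators telescope so the product is an integer; carrying out the multiplication exactly gives PP(9, 2, 1) = 55.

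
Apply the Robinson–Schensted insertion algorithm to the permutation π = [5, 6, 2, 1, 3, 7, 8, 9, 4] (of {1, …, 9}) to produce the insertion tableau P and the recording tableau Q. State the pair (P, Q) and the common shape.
P = [1, 3, 4, 8, 9] / [2, 6, 7] / [5];  Q = [1, 2, 6, 7, 8] / [3, 5, 9] / [4];  common shape = (5, 3, 1)

Row-insert the values π_1, π_2, … into P one at a time, bumping the leftmost entry strictly greater than the inserted value down to the next row. The recording tableau Q records, in position (i, j), the step at which that cell was added to P.
  Insert 5 (step 1): P = [5];  Q = [1]
  Insert 6 (step 2): P = [5, 6];  Q = [1, 2]
  Insert 2 (step 3): P = [2, 6] / [5];  Q = [1, 2] / [3]
  Insert 1 (step 4): P = [1, 6] / [2] / [5];  Q = [1, 2] / [3] / [4]
  Insert 3 (step 5): P = [1, 3] / [2, 6] / [5];  Q = [1, 2] / [3, 5] / [4]
  Insert 7 (step 6): P = [1, 3, 7] / [2, 6] / [5];  Q = [1, 2, 6] / [3, 5] / [4]
  Insert 8 (step 7): P = [1, 3, 7, 8] / [2, 6] / [5];  Q = [1, 2, 6, 7] / [3, 5] / [4]
  Insert 9 (step 8): P = [1, 3, 7, 8, 9] / [2, 6] / [5];  Q = [1, 2, 6, 7, 8] / [3, 5] / [4]
  Insert 4 (step 9): P = [1, 3, 4, 8, 9] / [2, 6, 7] / [5];  Q = [1, 2, 6, 7, 8] / [3, 5, 9] / [4]
Final shape: (5, 3, 1).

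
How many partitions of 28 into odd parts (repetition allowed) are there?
p_odd(28) = 222

Enumerate partitions using only odd parts via the recurrence o(n, m) = o(n, m−2) + o(n−m, m) over odd m, starting from the largest odd part ≤ n. This gives p_odd(28) = 222. (Euler's theorem: equals the count of distinct-part partitions.)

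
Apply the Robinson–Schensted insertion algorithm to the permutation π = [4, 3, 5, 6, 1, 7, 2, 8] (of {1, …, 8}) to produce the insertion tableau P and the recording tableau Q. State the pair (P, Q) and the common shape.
P = [1, 2, 6, 7, 8] / [3, 5] / [4];  Q = [1, 3, 4, 6, 8] / [2, 7] / [5];  common shape = (5, 2, 1)

Row-insert the values π_1, π_2, … into P one at a time, bumping the leftmost entry strictly greater than the inserted value down to the next row. The recording tableau Q records, in position (i, j), the step at which that cell was added to P.
  Insert 4 (step 1): P = [4];  Q = [1]
  Insert 3 (step 2): P = [3] / [4];  Q = [1] / [2]
  Insert 5 (step 3): P = [3, 5] / [4];  Q = [1, 3] / [2]
  Insert 6 (step 4): P = [3, 5, 6] / [4];  Q = [1, 3, 4] / [2]
  Insert 1 (step 5): P = [1, 5, 6] / [3] / [4];  Q = [1, 3, 4] / [2] / [5]
  Insert 7 (step 6): P = [1, 5, 6, 7] / [3] / [4];  Q = [1, 3, 4, 6] / [2] / [5]
  Insert 2 (step 7): P = [1, 2, 6, 7] / [3, 5] / [4];  Q = [1, 3, 4, 6] / [2, 7] / [5]
  Insert 8 (step 8): P = [1, 2, 6, 7, 8] / [3, 5] / [4];  Q = [1, 3, 4, 6, 8] / [2, 7] / [5]
Final shape: (5, 2, 1).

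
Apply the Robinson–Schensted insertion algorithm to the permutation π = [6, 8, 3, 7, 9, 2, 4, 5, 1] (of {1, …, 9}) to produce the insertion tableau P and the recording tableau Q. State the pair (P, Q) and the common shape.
P = [1, 4, 5] / [2, 7, 9] / [3, 8] / [6];  Q = [1, 2, 5] / [3, 4, 8] / [6, 7] / [9];  common shape = (3, 3, 2, 1)

Row-insert the values π_1, π_2, … into P one at a time, bumping the leftmost entry strictly greater than the inserted value down to the next row. The recording tableau Q records, in position (i, j), the step at which that cell was added to P.
  Insert 6 (step 1): P = [6];  Q = [1]
  Insert 8 (step 2): P = [6, 8];  Q = [1, 2]
  Insert 3 (step 3): P = [3, 8] / [6];  Q = [1, 2] / [3]
  Insert 7 (step 4): P = [3, 7] / [6, 8];  Q = [1, 2] / [3, 4]
  Insert 9 (step 5): P = [3, 7, 9] / [6, 8];  Q = [1, 2, 5] / [3, 4]
  Insert 2 (step 6): P = [2, 7, 9] / [3, 8] / [6];  Q = [1, 2, 5] / [3, 4] / [6]
  Insert 4 (step 7): P = [2, 4, 9] / [3, 7] / [6, 8];  Q = [1, 2, 5] / [3, 4] / [6, 7]
  Insert 5 (step 8): P = [2, 4, 5] / [3, 7, 9] / [6, 8];  Q = [1, 2, 5] / [3, 4, 8] / [6, 7]
  Insert 1 (step 9): P = [1, 4, 5] / [2, 7, 9] / [3, 8] / [6];  Q = [1, 2, 5] / [3, 4, 8] / [6, 7] / [9]
Final shape: (3, 3, 2, 1).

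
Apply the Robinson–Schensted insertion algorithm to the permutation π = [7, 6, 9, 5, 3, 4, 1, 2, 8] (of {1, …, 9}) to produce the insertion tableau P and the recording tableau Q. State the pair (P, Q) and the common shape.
P = [1, 2, 8] / [3, 4] / [5, 9] / [6] / [7];  Q = [1, 3, 9] / [2, 6] / [4, 8] / [5] / [7];  common shape = (3, 2, 2, 1, 1)

Row-insert the values π_1, π_2, … into P one at a time, bumping the leftmost entry strictly greater than the inserted value down to the next row. The recording tableau Q records, in position (i, j), the step at which that cell was added to P.
  Insert 7 (step 1): P = [7];  Q = [1]
  Insert 6 (step 2): P = [6] / [7];  Q = [1] / [2]
  Insert 9 (step 3): P = [6, 9] / [7];  Q = [1, 3] / [2]
  Insert 5 (step 4): P = [5, 9] / [6] / [7];  Q = [1, 3] / [2] / [4]
  Insert 3 (step 5): P = [3, 9] / [5] / [6] / [7];  Q = [1, 3] / [2] / [4] / [5]
  Insert 4 (step 6): P = [3, 4] / [5, 9] / [6] / [7];  Q = [1, 3] / [2, 6] / [4] / [5]
  Insert 1 (step 7): P = [1, 4] / [3, 9] / [5] / [6] / [7];  Q = [1, 3] / [2, 6] / [4] / [5] / [7]
  Insert 2 (step 8): P = [1, 2] / [3, 4] / [5, 9] / [6] / [7];  Q = [1, 3] / [2, 6] / [4, 8] / [5] / [7]
  Insert 8 (step 9): P = [1, 2, 8] / [3, 4] / [5, 9] / [6] / [7];  Q = [1, 3, 9] / [2, 6] / [4, 8] / [5] / [7]
Final shape: (3, 2, 2, 1, 1).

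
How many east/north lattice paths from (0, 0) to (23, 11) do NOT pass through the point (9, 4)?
Number of paths = 202957560

Total paths from (0, 0) to (23, 11): C(34, 23) = 286097760. Paths through (9, 4): (paths (0, 0) → (9, 4)) × (paths (9, 4) → (23, 11)) = C(13, 9) · C(21, 14) = 715 · 116280 = 83140200. Avoidance count = 286097760 − 83140200 = 202957560.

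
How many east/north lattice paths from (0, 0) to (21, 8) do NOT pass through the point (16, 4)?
Number of paths = 3681675

Total paths from (0, 0) to (21, 8): C(29, 21) = 4292145. Paths through (16, 4): (paths (0, 0) → (16, 4)) × (paths (16, 4) → (21, 8)) = C(20, 16) · C(9, 5) = 4845 · 126 = 610470. Avoidance count = 4292145 − 610470 = 3681675.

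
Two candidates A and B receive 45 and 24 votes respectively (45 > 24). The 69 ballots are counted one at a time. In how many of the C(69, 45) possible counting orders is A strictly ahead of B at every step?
Strict-lead orderings = 701713235902693560

Total orderings of the 69 votes with 45 for A: C(69, 45) = 2305629203680278840. By the Bertrand ballot formula (Cycle Lemma / reflection principle), the number of orderings in which A is strictly ahead of B throughout is (p − q)/(p + q) · C(p + q, p) = (45 − 24)/(45 + 24) · 2305629203680278840 = 701713235902693560.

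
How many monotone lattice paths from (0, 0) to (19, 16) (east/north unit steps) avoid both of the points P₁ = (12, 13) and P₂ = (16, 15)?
Number of paths = 2545750170

Inclusion–exclusion. Total paths: C(35, 19) = 4059928950. Through P₁: C(25, 12)·C(10, 7) = 624036000. Through P₂: C(31, 16)·C(4, 3) = 1202160780. Since P₁ is strictly southwest of P₂, a monotone path through both must visit P₁ then P₂; paths through both = C(25, 12)·C(6, 4)·C(4, 3) = 312018000. Avoid both = 4059928950 − 624036000 − 1202160780 + 312018000 = 2545750170.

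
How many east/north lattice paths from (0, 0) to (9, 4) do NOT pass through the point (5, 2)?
Number of paths = 400

Total paths from (0, 0) to (9, 4): C(13, 9) = 715. Paths through (5, 2): (paths (0, 0) → (5, 2)) × (paths (5, 2) → (9, 4)) = C(7, 5) · C(6, 4) = 21 · 15 = 315. Avoidance count = 715 − 315 = 400.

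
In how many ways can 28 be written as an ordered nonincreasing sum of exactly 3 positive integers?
p(28, 3 parts) = 65

Partitions of n into exactly k parts are in bijection with partitions of n − k into at most k parts (subtract 1 from each part). So p(28, exactly 3) = p(25, parts ≤ 3). Computing via the recurrence p(m, j) = p(m, j−1) + p(m−j, j) gives 65.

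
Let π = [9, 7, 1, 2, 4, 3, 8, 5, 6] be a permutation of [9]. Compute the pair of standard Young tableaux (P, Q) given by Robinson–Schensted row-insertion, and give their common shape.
P = [1, 2, 3, 5, 6] / [4, 8] / [7] / [9];  Q = [1, 4, 5, 7, 9] / [2, 8] / [3] / [6];  common shape = (5, 2, 1, 1)

Row-insert the values π_1, π_2, … into P one at a time, bumping the leftmost entry strictly greater than the inserted value down to the next row. The recording tableau Q records, in position (i, j), the step at which that cell was added to P.
  Insert 9 (step 1): P = [9];  Q = [1]
  Insert 7 (step 2): P = [7] / [9];  Q = [1] / [2]
  Insert 1 (step 3): P = [1] / [7] / [9];  Q = [1] / [2] / [3]
  Insert 2 (step 4): P = [1, 2] / [7] / [9];  Q = [1, 4] / [2] / [3]
  Insert 4 (step 5): P = [1, 2, 4] / [7] / [9];  Q = [1, 4, 5] / [2] / [3]
  Insert 3 (step 6): P = [1, 2, 3] / [4] / [7] / [9];  Q = [1, 4, 5] / [2] / [3] / [6]
  Insert 8 (step 7): P = [1, 2, 3, 8] / [4] / [7] / [9];  Q = [1, 4, 5, 7] / [2] / [3] / [6]
  Insert 5 (step 8): P = [1, 2, 3, 5] / [4, 8] / [7] / [9];  Q = [1, 4, 5, 7] / [2, 8] / [3] / [6]
  Insert 6 (step 9): P = [1, 2, 3, 5, 6] / [4, 8] / [7] / [9];  Q = [1, 4, 5, 7, 9] / [2, 8] / [3] / [6]
Final shape: (5, 2, 1, 1).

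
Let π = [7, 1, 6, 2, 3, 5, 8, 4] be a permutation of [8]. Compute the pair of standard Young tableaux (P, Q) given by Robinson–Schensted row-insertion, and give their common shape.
P = [1, 2, 3, 4, 8] / [5] / [6] / [7];  Q = [1, 3, 5, 6, 7] / [2] / [4] / [8];  common shape = (5, 1, 1, 1)

Row-insert the values π_1, π_2, … into P one at a time, bumping the leftmost entry strictly greater than the inserted value down to the next row. The recording tableau Q records, in position (i, j), the step at which that cell was added to P.
  Insert 7 (step 1): P = [7];  Q = [1]
  Insert 1 (step 2): P = [1] / [7];  Q = [1] / [2]
  Insert 6 (step 3): P = [1, 6] / [7];  Q = [1, 3] / [2]
  Insert 2 (step 4): P = [1, 2] / [6] / [7];  Q = [1, 3] / [2] / [4]
  Insert 3 (step 5): P = [1, 2, 3] / [6] / [7];  Q = [1, 3, 5] / [2] / [4]
  Insert 5 (step 6): P = [1, 2, 3, 5] / [6] / [7];  Q = [1, 3, 5, 6] / [2] / [4]
  Insert 8 (step 7): P = [1, 2, 3, 5, 8] / [6] / [7];  Q = [1, 3, 5, 6, 7] / [2] / [4]
  Insert 4 (step 8): P = [1, 2, 3, 4, 8] / [5] / [6] / [7];  Q = [1, 3, 5, 6, 7] / [2] / [4] / [8]
Final shape: (5, 1, 1, 1).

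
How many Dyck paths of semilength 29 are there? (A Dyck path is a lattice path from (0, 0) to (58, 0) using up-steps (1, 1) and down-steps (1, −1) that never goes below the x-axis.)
C_29 = 1002242216651368

These Dyck paths are counted by the Catalan number C_n = (1/(n + 1)) · C(2n, n). For n = 29: C_29 = (1/30) · C(58, 29) = 30067266499541040/30 = 1002242216651368.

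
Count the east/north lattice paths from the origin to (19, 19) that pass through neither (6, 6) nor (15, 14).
Number of paths = 18792973080

Inclusion–exclusion. Total paths: C(38, 19) = 35345263800. Through P₁: C(12, 6)·C(26, 13) = 9610154400. Through P₂: C(29, 15)·C(9, 4) = 9772403760. Since P₁ is strictly southwest of P₂, a monotone path through both must visit P₁ then P₂; paths through both = C(12, 6)·C(17, 9)·C(9, 4) = 2830267440. Avoid both = 35345263800 − 9610154400 − 9772403760 + 2830267440 = 18792973080.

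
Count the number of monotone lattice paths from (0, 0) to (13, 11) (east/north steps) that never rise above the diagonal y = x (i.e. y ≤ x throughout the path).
Number of paths = 534888

By the reflection principle (André's argument), the number of monotone paths to (13, 11) with n ≤ m that never go above y = x is C(24, 13) − C(24, 14) = 2496144 − 1961256 = 534888.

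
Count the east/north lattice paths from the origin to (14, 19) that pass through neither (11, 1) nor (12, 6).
Number of paths = 816851580

Inclusion–exclusion. Total paths: C(33, 14) = 818809200. Through P₁: C(12, 11)·C(21, 3) = 15960. Through P₂: C(18, 12)·C(15, 2) = 1949220. Since P₁ is strictly southwest of P₂, a monotone path through both must visit P₁ then P₂; paths through both = C(12, 11)·C(6, 1)·C(15, 2) = 7560. Avoid both = 818809200 − 15960 − 1949220 + 7560 = 816851580.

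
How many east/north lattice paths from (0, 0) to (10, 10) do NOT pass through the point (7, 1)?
Number of paths = 182996

Total paths from (0, 0) to (10, 10): C(20, 10) = 184756. Paths through (7, 1): (paths (0, 0) → (7, 1)) × (paths (7, 1) → (10, 10)) = C(8, 7) · C(12, 3) = 8 · 220 = 1760. Avoidance count = 184756 − 1760 = 182996.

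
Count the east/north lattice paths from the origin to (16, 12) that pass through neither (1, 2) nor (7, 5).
Number of paths = 14437875

Inclusion–exclusion. Total paths: C(28, 16) = 30421755. Through P₁: C(3, 1)·C(25, 15) = 9806280. Through P₂: C(12, 7)·C(16, 9) = 9060480. Since P₁ is strictly southwest of P₂, a monotone path through both must visit P₁ then P₂; paths through both = C(3, 1)·C(9, 6)·C(16, 9) = 2882880. Avoid both = 30421755 − 9806280 − 9060480 + 2882880 = 14437875.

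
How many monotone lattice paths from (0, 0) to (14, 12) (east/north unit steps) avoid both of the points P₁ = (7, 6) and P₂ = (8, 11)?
Number of paths = 6256042

Inclusion–exclusion. Total paths: C(26, 14) = 9657700. Through P₁: C(13, 7)·C(13, 7) = 2944656. Through P₂: C(19, 8)·C(7, 6) = 529074. Since P₁ is strictly southwest of P₂, a monotone path through both must visit P₁ then P₂; paths through both = C(13, 7)·C(6, 1)·C(7, 6) = 72072. Avoid both = 9657700 − 2944656 − 529074 + 72072 = 6256042.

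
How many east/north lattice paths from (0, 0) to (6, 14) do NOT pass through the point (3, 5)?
Number of paths = 26440

Total paths from (0, 0) to (6, 14): C(20, 6) = 38760. Paths through (3, 5): (paths (0, 0) → (3, 5)) × (paths (3, 5) → (6, 14)) = C(8, 3) · C(12, 3) = 56 · 220 = 12320. Avoidance count = 38760 − 12320 = 26440.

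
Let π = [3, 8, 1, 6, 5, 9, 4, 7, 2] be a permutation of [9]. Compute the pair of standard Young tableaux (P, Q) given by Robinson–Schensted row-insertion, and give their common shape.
P = [1, 2, 7] / [3, 4, 9] / [5] / [6] / [8];  Q = [1, 2, 6] / [3, 4, 8] / [5] / [7] / [9];  common shape = (3, 3, 1, 1, 1)

Row-insert the values π_1, π_2, … into P one at a time, bumping the leftmost entry strictly greater than the inserted value down to the next row. The recording tableau Q records, in position (i, j), the step at which that cell was added to P.
  Insert 3 (step 1): P = [3];  Q = [1]
  Insert 8 (step 2): P = [3, 8];  Q = [1, 2]
  Insert 1 (step 3): P = [1, 8] / [3];  Q = [1, 2] / [3]
  Insert 6 (step 4): P = [1, 6] / [3, 8];  Q = [1, 2] / [3, 4]
  Insert 5 (step 5): P = [1, 5] / [3, 6] / [8];  Q = [1, 2] / [3, 4] / [5]
  Insert 9 (step 6): P = [1, 5, 9] / [3, 6] / [8];  Q = [1, 2, 6] / [3, 4] / [5]
  Insert 4 (step 7): P = [1, 4, 9] / [3, 5] / [6] / [8];  Q = [1, 2, 6] / [3, 4] / [5] / [7]
  Insert 7 (step 8): P = [1, 4, 7] / [3, 5, 9] / [6] / [8];  Q = [1, 2, 6] / [3, 4, 8] / [5] / [7]
  Insert 2 (step 9): P = [1, 2, 7] / [3, 4, 9] / [5] / [6] / [8];  Q = [1, 2, 6] / [3, 4, 8] / [5] / [7] / [9]
Final shape: (3, 3, 1, 1, 1).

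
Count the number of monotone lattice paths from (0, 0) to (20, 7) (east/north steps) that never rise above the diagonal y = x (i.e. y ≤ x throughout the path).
Number of paths = 592020

By the reflection principle (André's argument), the number of monotone paths to (20, 7) with n ≤ m that never go above y = x is C(27, 20) − C(27, 21) = 888030 − 296010 = 592020.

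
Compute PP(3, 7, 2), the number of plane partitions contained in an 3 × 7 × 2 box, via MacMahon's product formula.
PP(3, 7, 2) = 4950

Evaluate the triple product over i = 1..3, j = 1..7, k = 1..2. The factors are (2/1) · (3/2) · (3/2) · (4/3) · (4/3) · (5/4) · (5/4) · (6/5) · … (42 factors total). The numerators and denominators telescope so the product is an integer; carrying out the multiplication exactly gives PP(3, 7, 2) = 4950.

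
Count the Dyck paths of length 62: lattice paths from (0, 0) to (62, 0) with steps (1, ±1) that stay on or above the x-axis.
C_31 = 14544636039226909

These Dyck paths are counted by the Catalan number C_n = (1/(n + 1)) · C(2n, n). For n = 31: C_31 = (1/32) · C(62, 31) = 465428353255261088/32 = 14544636039226909.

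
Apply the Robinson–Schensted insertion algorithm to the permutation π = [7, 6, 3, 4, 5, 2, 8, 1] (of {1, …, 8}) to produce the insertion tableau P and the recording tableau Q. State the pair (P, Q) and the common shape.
P = [1, 4, 5, 8] / [2] / [3] / [6] / [7];  Q = [1, 4, 5, 7] / [2] / [3] / [6] / [8];  common shape = (4, 1, 1, 1, 1)

Row-insert the values π_1, π_2, … into P one at a time, bumping the leftmost entry strictly greater than the inserted value down to the next row. The recording tableau Q records, in position (i, j), the step at which that cell was added to P.
  Insert 7 (step 1): P = [7];  Q = [1]
  Insert 6 (step 2): P = [6] / [7];  Q = [1] / [2]
  Insert 3 (step 3): P = [3] / [6] / [7];  Q = [1] / [2] / [3]
  Insert 4 (step 4): P = [3, 4] / [6] / [7];  Q = [1, 4] / [2] / [3]
  Insert 5 (step 5): P = [3, 4, 5] / [6] / [7];  Q = [1, 4, 5] / [2] / [3]
  Insert 2 (step 6): P = [2, 4, 5] / [3] / [6] / [7];  Q = [1, 4, 5] / [2] / [3] / [6]
  Insert 8 (step 7): P = [2, 4, 5, 8] / [3] / [6] / [7];  Q = [1, 4, 5, 7] / [2] / [3] / [6]
  Insert 1 (step 8): P = [1, 4, 5, 8] / [2] / [3] / [6] / [7];  Q = [1, 4, 5, 7] / [2] / [3] / [6] / [8]
Final shape: (4, 1, 1, 1, 1).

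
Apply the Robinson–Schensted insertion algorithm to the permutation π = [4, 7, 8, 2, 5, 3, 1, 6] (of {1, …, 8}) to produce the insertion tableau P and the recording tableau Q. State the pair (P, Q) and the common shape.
P = [1, 3, 6] / [2, 5, 8] / [4] / [7];  Q = [1, 2, 3] / [4, 5, 8] / [6] / [7];  common shape = (3, 3, 1, 1)

Row-insert the values π_1, π_2, … into P one at a time, bumping the leftmost entry strictly greater than the inserted value down to the next row. The recording tableau Q records, in position (i, j), the step at which that cell was added to P.
  Insert 4 (step 1): P = [4];  Q = [1]
  Insert 7 (step 2): P = [4, 7];  Q = [1, 2]
  Insert 8 (step 3): P = [4, 7, 8];  Q = [1, 2, 3]
  Insert 2 (step 4): P = [2, 7, 8] / [4];  Q = [1, 2, 3] / [4]
  Insert 5 (step 5): P = [2, 5, 8] / [4, 7];  Q = [1, 2, 3] / [4, 5]
  Insert 3 (step 6): P = [2, 3, 8] / [4, 5] / [7];  Q = [1, 2, 3] / [4, 5] / [6]
  Insert 1 (step 7): P = [1, 3, 8] / [2, 5] / [4] / [7];  Q = [1, 2, 3] / [4, 5] / [6] / [7]
  Insert 6 (step 8): P = [1, 3, 6] / [2, 5, 8] / [4] / [7];  Q = [1, 2, 3] / [4, 5, 8] / [6] / [7]
Final shape: (3, 3, 1, 1).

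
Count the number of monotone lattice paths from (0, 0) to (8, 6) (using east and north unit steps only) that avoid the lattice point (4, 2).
Number of paths = 1953

Total paths from (0, 0) to (8, 6): C(14, 8) = 3003. Paths through (4, 2): (paths (0, 0) → (4, 2)) × (paths (4, 2) → (8, 6)) = C(6, 4) · C(8, 4) = 15 · 70 = 1050. Avoidance count = 3003 − 1050 = 1953.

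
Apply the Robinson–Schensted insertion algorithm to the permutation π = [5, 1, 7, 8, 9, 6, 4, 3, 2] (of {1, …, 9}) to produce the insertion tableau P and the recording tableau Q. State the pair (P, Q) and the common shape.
P = [1, 2, 8, 9] / [3, 6] / [4] / [5] / [7];  Q = [1, 3, 4, 5] / [2, 6] / [7] / [8] / [9];  common shape = (4, 2, 1, 1, 1)

Row-insert the values π_1, π_2, … into P one at a time, bumping the leftmost entry strictly greater than the inserted value down to the next row. The recording tableau Q records, in position (i, j), the step at which that cell was added to P.
  Insert 5 (step 1): P = [5];  Q = [1]
  Insert 1 (step 2): P = [1] / [5];  Q = [1] / [2]
  Insert 7 (step 3): P = [1, 7] / [5];  Q = [1, 3] / [2]
  Insert 8 (step 4): P = [1, 7, 8] / [5];  Q = [1, 3, 4] / [2]
  Insert 9 (step 5): P = [1, 7, 8, 9] / [5];  Q = [1, 3, 4, 5] / [2]
  Insert 6 (step 6): P = [1, 6, 8, 9] / [5, 7];  Q = [1, 3, 4, 5] / [2, 6]
  Insert 4 (step 7): P = [1, 4, 8, 9] / [5, 6] / [7];  Q = [1, 3, 4, 5] / [2, 6] / [7]
  Insert 3 (step 8): P = [1, 3, 8, 9] / [4, 6] / [5] / [7];  Q = [1, 3, 4, 5] / [2, 6] / [7] / [8]
  Insert 2 (step 9): P = [1, 2, 8, 9] / [3, 6] / [4] / [5] / [7];  Q = [1, 3, 4, 5] / [2, 6] / [7] / [8] / [9]
Final shape: (4, 2, 1, 1, 1).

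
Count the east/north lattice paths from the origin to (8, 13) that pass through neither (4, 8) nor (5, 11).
Number of paths = 117240

Inclusion–exclusion. Total paths: C(21, 8) = 203490. Through P₁: C(12, 4)·C(9, 4) = 62370. Through P₂: C(16, 5)·C(5, 3) = 43680. Since P₁ is strictly southwest of P₂, a monotone path through both must visit P₁ then P₂; paths through both = C(12, 4)·C(4, 1)·C(5, 3) = 19800. Avoid both = 203490 − 62370 − 43680 + 19800 = 117240.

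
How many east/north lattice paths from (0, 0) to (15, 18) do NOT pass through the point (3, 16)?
Number of paths = 1037070141

Total paths from (0, 0) to (15, 18): C(33, 15) = 1037158320. Paths through (3, 16): (paths (0, 0) → (3, 16)) × (paths (3, 16) → (15, 18)) = C(19, 3) · C(14, 12) = 969 · 91 = 88179. Avoidance count = 1037158320 − 88179 = 1037070141.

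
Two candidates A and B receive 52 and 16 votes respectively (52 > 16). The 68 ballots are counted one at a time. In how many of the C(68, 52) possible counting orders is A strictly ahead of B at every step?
Strict-lead orderings = 778007004477516

Total orderings of the 68 votes with 52 for A: C(68, 52) = 1469568786235308. By the Bertrand ballot formula (Cycle Lemma / reflection principle), the number of orderings in which A is strictly ahead of B throughout is (p − q)/(p + q) · C(p + q, p) = (52 − 16)/(52 + 16) · 1469568786235308 = 778007004477516.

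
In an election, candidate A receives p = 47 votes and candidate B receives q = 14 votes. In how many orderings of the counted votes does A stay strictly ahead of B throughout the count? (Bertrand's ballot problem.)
Strict-lead orderings = 12179035222200

Total orderings of the 61 votes with 47 for A: C(61, 47) = 22512762077400. By the Bertrand ballot formula (Cycle Lemma / reflection principle), the number of orderings in which A is strictly ahead of B throughout is (p − q)/(p + q) · C(p + q, p) = (47 − 14)/(47 + 14) · 22512762077400 = 12179035222200.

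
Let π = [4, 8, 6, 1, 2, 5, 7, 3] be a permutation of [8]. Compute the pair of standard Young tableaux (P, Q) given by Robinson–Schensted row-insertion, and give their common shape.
P = [1, 2, 3, 7] / [4, 5] / [6] / [8];  Q = [1, 2, 6, 7] / [3, 5] / [4] / [8];  common shape = (4, 2, 1, 1)

Row-insert the values π_1, π_2, … into P one at a time, bumping the leftmost entry strictly greater than the inserted value down to the next row. The recording tableau Q records, in position (i, j), the step at which that cell was added to P.
  Insert 4 (step 1): P = [4];  Q = [1]
  Insert 8 (step 2): P = [4, 8];  Q = [1, 2]
  Insert 6 (step 3): P = [4, 6] / [8];  Q = [1, 2] / [3]
  Insert 1 (step 4): P = [1, 6] / [4] / [8];  Q = [1, 2] / [3] / [4]
  Insert 2 (step 5): P = [1, 2] / [4, 6] / [8];  Q = [1, 2] / [3, 5] / [4]
  Insert 5 (step 6): P = [1, 2, 5] / [4, 6] / [8];  Q = [1, 2, 6] / [3, 5] / [4]
  Insert 7 (step 7): P = [1, 2, 5, 7] / [4, 6] / [8];  Q = [1, 2, 6, 7] / [3, 5] / [4]
  Insert 3 (step 8): P = [1, 2, 3, 7] / [4, 5] / [6] / [8];  Q = [1, 2, 6, 7] / [3, 5] / [4] / [8]
Final shape: (4, 2, 1, 1).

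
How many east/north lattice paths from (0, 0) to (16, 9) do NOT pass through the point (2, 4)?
Number of paths = 1868555

Total paths from (0, 0) to (16, 9): C(25, 16) = 2042975. Paths through (2, 4): (paths (0, 0) → (2, 4)) × (paths (2, 4) → (16, 9)) = C(6, 2) · C(19, 14) = 15 · 11628 = 174420. Avoidance count = 2042975 − 174420 = 1868555.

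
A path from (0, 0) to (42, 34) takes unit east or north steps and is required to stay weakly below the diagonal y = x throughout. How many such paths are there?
Number of paths = 951385550073787350900

By the reflection principle (André's argument), the number of monotone paths to (42, 34) with n ≤ m that never go above y = x is C(76, 42) − C(76, 43) = 4545508739241428454300 − 3594123189167641103400 = 951385550073787350900.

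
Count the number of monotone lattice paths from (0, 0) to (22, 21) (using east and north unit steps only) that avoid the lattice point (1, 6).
Number of paths = 1013074163940

Total paths from (0, 0) to (22, 21): C(43, 22) = 1052049481860. Paths through (1, 6): (paths (0, 0) → (1, 6)) × (paths (1, 6) → (22, 21)) = C(7, 1) · C(36, 21) = 7 · 5567902560 = 38975317920. Avoidance count = 1052049481860 − 38975317920 = 1013074163940.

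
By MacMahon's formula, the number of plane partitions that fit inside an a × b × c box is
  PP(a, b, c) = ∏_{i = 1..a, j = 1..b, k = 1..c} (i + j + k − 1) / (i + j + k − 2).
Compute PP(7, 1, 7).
PP(7, 1, 7) = 3432

Evaluate the triple product over i = 1..7, j = 1..1, k = 1..7. The factors are (2/1) · (3/2) · (4/3) · (5/4) · (6/5) · (7/6) · (8/7) · (3/2) · … (49 factors total). The numerators and denominators telescope so the product is an integer; carrying out the multiplication exactly gives PP(7, 1, 7) = 3432.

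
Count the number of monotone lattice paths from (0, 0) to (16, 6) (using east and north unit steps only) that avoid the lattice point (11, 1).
Number of paths = 71589

Total paths from (0, 0) to (16, 6): C(22, 16) = 74613. Paths through (11, 1): (paths (0, 0) → (11, 1)) × (paths (11, 1) → (16, 6)) = C(12, 11) · C(10, 5) = 12 · 252 = 3024. Avoidance count = 74613 − 3024 = 71589.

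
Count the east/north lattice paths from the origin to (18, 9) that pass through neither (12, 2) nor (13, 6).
Number of paths = 3036757

Inclusion–exclusion. Total paths: C(27, 18) = 4686825. Through P₁: C(14, 12)·C(13, 6) = 156156. Through P₂: C(19, 13)·C(8, 5) = 1519392. Since P₁ is strictly southwest of P₂, a monotone path through both must visit P₁ then P₂; paths through both = C(14, 12)·C(5, 1)·C(8, 5) = 25480. Avoid both = 4686825 − 156156 − 1519392 + 25480 = 3036757.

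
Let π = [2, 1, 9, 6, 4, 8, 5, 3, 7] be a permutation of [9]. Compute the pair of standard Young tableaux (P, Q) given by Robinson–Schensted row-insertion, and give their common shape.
P = [1, 3, 5, 7] / [2, 4, 8] / [6] / [9];  Q = [1, 3, 6, 9] / [2, 4, 7] / [5] / [8];  common shape = (4, 3, 1, 1)

Row-insert the values π_1, π_2, … into P one at a time, bumping the leftmost entry strictly greater than the inserted value down to the next row. The recording tableau Q records, in position (i, j), the step at which that cell was added to P.
  Insert 2 (step 1): P = [2];  Q = [1]
  Insert 1 (step 2): P = [1] / [2];  Q = [1] / [2]
  Insert 9 (step 3): P = [1, 9] / [2];  Q = [1, 3] / [2]
  Insert 6 (step 4): P = [1, 6] / [2, 9];  Q = [1, 3] / [2, 4]
  Insert 4 (step 5): P = [1, 4] / [2, 6] / [9];  Q = [1, 3] / [2, 4] / [5]
  Insert 8 (step 6): P = [1, 4, 8] / [2, 6] / [9];  Q = [1, 3, 6] / [2, 4] / [5]
  Insert 5 (step 7): P = [1, 4, 5] / [2, 6, 8] / [9];  Q = [1, 3, 6] / [2, 4, 7] / [5]
  Insert 3 (step 8): P = [1, 3, 5] / [2, 4, 8] / [6] / [9];  Q = [1, 3, 6] / [2, 4, 7] / [5] / [8]
  Insert 7 (step 9): P = [1, 3, 5, 7] / [2, 4, 8] / [6] / [9];  Q = [1, 3, 6, 9] / [2, 4, 7] / [5] / [8]
Final shape: (4, 3, 1, 1).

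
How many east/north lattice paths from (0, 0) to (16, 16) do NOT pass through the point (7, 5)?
Number of paths = 468056070

Total paths from (0, 0) to (16, 16): C(32, 16) = 601080390. Paths through (7, 5): (paths (0, 0) → (7, 5)) × (paths (7, 5) → (16, 16)) = C(12, 7) · C(20, 9) = 792 · 167960 = 133024320. Avoidance count = 601080390 − 133024320 = 468056070.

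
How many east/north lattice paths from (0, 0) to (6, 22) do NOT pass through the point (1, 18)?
Number of paths = 374346

Total paths from (0, 0) to (6, 22): C(28, 6) = 376740. Paths through (1, 18): (paths (0, 0) → (1, 18)) × (paths (1, 18) → (6, 22)) = C(19, 1) · C(9, 5) = 19 · 126 = 2394. Avoidance count = 376740 − 2394 = 374346.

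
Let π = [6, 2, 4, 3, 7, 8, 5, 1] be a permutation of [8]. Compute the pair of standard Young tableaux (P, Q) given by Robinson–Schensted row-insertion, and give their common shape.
P = [1, 3, 5, 8] / [2, 7] / [4] / [6];  Q = [1, 3, 5, 6] / [2, 7] / [4] / [8];  common shape = (4, 2, 1, 1)

Row-insert the values π_1, π_2, … into P one at a time, bumping the leftmost entry strictly greater than the inserted value down to the next row. The recording tableau Q records, in position (i, j), the step at which that cell was added to P.
  Insert 6 (step 1): P = [6];  Q = [1]
  Insert 2 (step 2): P = [2] / [6];  Q = [1] / [2]
  Insert 4 (step 3): P = [2, 4] / [6];  Q = [1, 3] / [2]
  Insert 3 (step 4): P = [2, 3] / [4] / [6];  Q = [1, 3] / [2] / [4]
  Insert 7 (step 5): P = [2, 3, 7] / [4] / [6];  Q = [1, 3, 5] / [2] / [4]
  Insert 8 (step 6): P = [2, 3, 7, 8] / [4] / [6];  Q = [1, 3, 5, 6] / [2] / [4]
  Insert 5 (step 7): P = [2, 3, 5, 8] / [4, 7] / [6];  Q = [1, 3, 5, 6] / [2, 7] / [4]
  Insert 1 (step 8): P = [1, 3, 5, 8] / [2, 7] / [4] / [6];  Q = [1, 3, 5, 6] / [2, 7] / [4] / [8]
Final shape: (4, 2, 1, 1).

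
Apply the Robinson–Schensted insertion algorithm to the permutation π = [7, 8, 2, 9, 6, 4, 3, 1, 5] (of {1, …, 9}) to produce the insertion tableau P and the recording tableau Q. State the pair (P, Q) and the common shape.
P = [1, 3, 5] / [2, 8, 9] / [4] / [6] / [7];  Q = [1, 2, 4] / [3, 5, 9] / [6] / [7] / [8];  common shape = (3, 3, 1, 1, 1)

Row-insert the values π_1, π_2, … into P one at a time, bumping the leftmost entry strictly greater than the inserted value down to the next row. The recording tableau Q records, in position (i, j), the step at which that cell was added to P.
  Insert 7 (step 1): P = [7];  Q = [1]
  Insert 8 (step 2): P = [7, 8];  Q = [1, 2]
  Insert 2 (step 3): P = [2, 8] / [7];  Q = [1, 2] / [3]
  Insert 9 (step 4): P = [2, 8, 9] / [7];  Q = [1, 2, 4] / [3]
  Insert 6 (step 5): P = [2, 6, 9] / [7, 8];  Q = [1, 2, 4] / [3, 5]
  Insert 4 (step 6): P = [2, 4, 9] / [6, 8] / [7];  Q = [1, 2, 4] / [3, 5] / [6]
  Insert 3 (step 7): P = [2, 3, 9] / [4, 8] / [6] / [7];  Q = [1, 2, 4] / [3, 5] / [6] / [7]
  Insert 1 (step 8): P = [1, 3, 9] / [2, 8] / [4] / [6] / [7];  Q = [1, 2, 4] / [3, 5] / [6] / [7] / [8]
  Insert 5 (step 9): P = [1, 3, 5] / [2, 8, 9] / [4] / [6] / [7];  Q = [1, 2, 4] / [3, 5, 9] / [6] / [7] / [8]
Final shape: (3, 3, 1, 1, 1).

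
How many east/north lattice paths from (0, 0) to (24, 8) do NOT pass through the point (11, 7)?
Number of paths = 10072764

Total paths from (0, 0) to (24, 8): C(32, 24) = 10518300. Paths through (11, 7): (paths (0, 0) → (11, 7)) × (paths (11, 7) → (24, 8)) = C(18, 11) · C(14, 13) = 31824 · 14 = 445536. Avoidance count = 10518300 − 445536 = 10072764.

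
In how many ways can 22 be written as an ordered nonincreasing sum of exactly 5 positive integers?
p(22, 5 parts) = 119

Partitions of n into exactly k parts are in bijection with partitions of n − k into at most k parts (subtract 1 from each part). So p(22, exactly 5) = p(17, parts ≤ 5). Computing via the recurrence p(m, j) = p(m, j−1) + p(m−j, j) gives 119.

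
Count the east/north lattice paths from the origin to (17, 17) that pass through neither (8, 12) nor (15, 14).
Number of paths = 1351175880

Inclusion–exclusion. Total paths: C(34, 17) = 2333606220. Through P₁: C(20, 8)·C(14, 9) = 252191940. Through P₂: C(29, 15)·C(5, 2) = 775587600. Since P₁ is strictly southwest of P₂, a monotone path through both must visit P₁ then P₂; paths through both = C(20, 8)·C(9, 7)·C(5, 2) = 45349200. Avoid both = 2333606220 − 252191940 − 775587600 + 45349200 = 1351175880.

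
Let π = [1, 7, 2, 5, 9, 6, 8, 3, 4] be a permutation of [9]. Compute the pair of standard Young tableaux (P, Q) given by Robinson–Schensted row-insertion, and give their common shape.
P = [1, 2, 3, 4, 8] / [5, 6] / [7, 9];  Q = [1, 2, 4, 5, 7] / [3, 6] / [8, 9];  common shape = (5, 2, 2)

Row-insert the values π_1, π_2, … into P one at a time, bumping the leftmost entry strictly greater than the inserted value down to the next row. The recording tableau Q records, in position (i, j), the step at which that cell was added to P.
  Insert 1 (step 1): P = [1];  Q = [1]
  Insert 7 (step 2): P = [1, 7];  Q = [1, 2]
  Insert 2 (step 3): P = [1, 2] / [7];  Q = [1, 2] / [3]
  Insert 5 (step 4): P = [1, 2, 5] / [7];  Q = [1, 2, 4] / [3]
  Insert 9 (step 5): P = [1, 2, 5, 9] / [7];  Q = [1, 2, 4, 5] / [3]
  Insert 6 (step 6): P = [1, 2, 5, 6] / [7, 9];  Q = [1, 2, 4, 5] / [3, 6]
  Insert 8 (step 7): P = [1, 2, 5, 6, 8] / [7, 9];  Q = [1, 2, 4, 5, 7] / [3, 6]
  Insert 3 (step 8): P = [1, 2, 3, 6, 8] / [5, 9] / [7];  Q = [1, 2, 4, 5, 7] / [3, 6] / [8]
  Insert 4 (step 9): P = [1, 2, 3, 4, 8] / [5, 6] / [7, 9];  Q = [1, 2, 4, 5, 7] / [3, 6] / [8, 9]
Final shape: (5, 2, 2).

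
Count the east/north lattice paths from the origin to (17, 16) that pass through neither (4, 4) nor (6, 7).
Number of paths = 632134750

Inclusion–exclusion. Total paths: C(33, 17) = 1166803110. Through P₁: C(8, 4)·C(25, 13) = 364021000. Through P₂: C(13, 6)·C(20, 11) = 288219360. Since P₁ is strictly southwest of P₂, a monotone path through both must visit P₁ then P₂; paths through both = C(8, 4)·C(5, 2)·C(20, 11) = 117572000. Avoid both = 1166803110 − 364021000 − 288219360 + 117572000 = 632134750.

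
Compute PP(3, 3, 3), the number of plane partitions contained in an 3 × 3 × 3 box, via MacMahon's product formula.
PP(3, 3, 3) = 980

Evaluate the triple product over i = 1..3, j = 1..3, k = 1..3. The factors are (2/1) · (3/2) · (4/3) · (3/2) · (4/3) · (5/4) · (4/3) · (5/4) · … (27 factors total). The numerators and denominators telescope so the product is an integer; carrying out the multiplication exactly gives PP(3, 3, 3) = 980.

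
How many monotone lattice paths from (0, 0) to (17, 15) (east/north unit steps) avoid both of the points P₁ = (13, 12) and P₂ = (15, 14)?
Number of paths = 244641340

Inclusion–exclusion. Total paths: C(32, 17) = 565722720. Through P₁: C(25, 13)·C(7, 4) = 182010500. Through P₂: C(29, 15)·C(3, 2) = 232676280. Since P₁ is strictly southwest of P₂, a monotone path through both must visit P₁ then P₂; paths through both = C(25, 13)·C(4, 2)·C(3, 2) = 93605400. Avoid both = 565722720 − 182010500 − 232676280 + 93605400 = 244641340.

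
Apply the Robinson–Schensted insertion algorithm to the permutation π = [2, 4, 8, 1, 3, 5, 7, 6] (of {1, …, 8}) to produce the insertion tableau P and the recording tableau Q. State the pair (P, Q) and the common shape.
P = [1, 3, 5, 6] / [2, 4, 7] / [8];  Q = [1, 2, 3, 7] / [4, 5, 6] / [8];  common shape = (4, 3, 1)

Row-insert the values π_1, π_2, … into P one at a time, bumping the leftmost entry strictly greater than the inserted value down to the next row. The recording tableau Q records, in position (i, j), the step at which that cell was added to P.
  Insert 2 (step 1): P = [2];  Q = [1]
  Insert 4 (step 2): P = [2, 4];  Q = [1, 2]
  Insert 8 (step 3): P = [2, 4, 8];  Q = [1, 2, 3]
  Insert 1 (step 4): P = [1, 4, 8] / [2];  Q = [1, 2, 3] / [4]
  Insert 3 (step 5): P = [1, 3, 8] / [2, 4];  Q = [1, 2, 3] / [4, 5]
  Insert 5 (step 6): P = [1, 3, 5] / [2, 4, 8];  Q = [1, 2, 3] / [4, 5, 6]
  Insert 7 (step 7): P = [1, 3, 5, 7] / [2, 4, 8];  Q = [1, 2, 3, 7] / [4, 5, 6]
  Insert 6 (step 8): P = [1, 3, 5, 6] / [2, 4, 7] / [8];  Q = [1, 2, 3, 7] / [4, 5, 6] / [8]
Final shape: (4, 3, 1).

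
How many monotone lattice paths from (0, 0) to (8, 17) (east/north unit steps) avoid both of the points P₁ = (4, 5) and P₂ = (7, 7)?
Number of paths = 828363

Inclusion–exclusion. Total paths: C(25, 8) = 1081575. Through P₁: C(9, 4)·C(16, 4) = 229320. Through P₂: C(14, 7)·C(11, 1) = 37752. Since P₁ is strictly southwest of P₂, a monotone path through both must visit P₁ then P₂; paths through both = C(9, 4)·C(5, 3)·C(11, 1) = 13860. Avoid both = 1081575 − 229320 − 37752 + 13860 = 828363.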